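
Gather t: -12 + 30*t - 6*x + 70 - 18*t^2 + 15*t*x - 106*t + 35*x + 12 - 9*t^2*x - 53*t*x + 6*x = t^2*(-9*x - 18) + t*(-38*x - 76) + 35*x + 70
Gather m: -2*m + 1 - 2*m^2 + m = -2*m^2 - m + 1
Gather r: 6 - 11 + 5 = 0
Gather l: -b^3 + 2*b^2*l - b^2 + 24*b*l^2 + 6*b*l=-b^3 - b^2 + 24*b*l^2 + l*(2*b^2 + 6*b)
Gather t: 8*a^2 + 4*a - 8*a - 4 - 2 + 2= 8*a^2 - 4*a - 4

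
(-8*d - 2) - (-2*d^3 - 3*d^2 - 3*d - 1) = 2*d^3 + 3*d^2 - 5*d - 1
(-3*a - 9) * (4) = -12*a - 36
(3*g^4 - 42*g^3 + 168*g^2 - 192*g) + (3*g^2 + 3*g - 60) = 3*g^4 - 42*g^3 + 171*g^2 - 189*g - 60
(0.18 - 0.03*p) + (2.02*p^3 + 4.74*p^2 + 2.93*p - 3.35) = 2.02*p^3 + 4.74*p^2 + 2.9*p - 3.17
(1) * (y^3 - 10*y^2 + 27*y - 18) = y^3 - 10*y^2 + 27*y - 18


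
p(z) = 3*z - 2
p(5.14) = 13.42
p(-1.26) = -5.78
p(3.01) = 7.03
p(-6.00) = -20.00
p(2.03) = 4.09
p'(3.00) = 3.00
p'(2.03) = 3.00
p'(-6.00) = 3.00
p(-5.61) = -18.83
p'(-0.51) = 3.00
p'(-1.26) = 3.00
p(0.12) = -1.64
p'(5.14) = 3.00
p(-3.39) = -12.17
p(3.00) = 7.00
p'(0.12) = 3.00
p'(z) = 3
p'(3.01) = 3.00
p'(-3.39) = 3.00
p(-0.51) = -3.53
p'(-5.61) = 3.00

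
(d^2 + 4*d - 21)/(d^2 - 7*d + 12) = (d + 7)/(d - 4)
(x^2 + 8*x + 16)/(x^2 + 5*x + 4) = (x + 4)/(x + 1)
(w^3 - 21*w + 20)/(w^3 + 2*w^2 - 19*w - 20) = (w - 1)/(w + 1)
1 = 1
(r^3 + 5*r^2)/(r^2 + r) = r*(r + 5)/(r + 1)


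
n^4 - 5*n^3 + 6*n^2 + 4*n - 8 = (n - 2)^3*(n + 1)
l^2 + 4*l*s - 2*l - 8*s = (l - 2)*(l + 4*s)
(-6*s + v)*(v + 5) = -6*s*v - 30*s + v^2 + 5*v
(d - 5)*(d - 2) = d^2 - 7*d + 10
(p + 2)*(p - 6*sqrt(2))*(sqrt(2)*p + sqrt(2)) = sqrt(2)*p^3 - 12*p^2 + 3*sqrt(2)*p^2 - 36*p + 2*sqrt(2)*p - 24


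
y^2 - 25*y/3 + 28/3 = (y - 7)*(y - 4/3)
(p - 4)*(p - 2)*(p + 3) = p^3 - 3*p^2 - 10*p + 24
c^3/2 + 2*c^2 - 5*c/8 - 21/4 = (c/2 + 1)*(c - 3/2)*(c + 7/2)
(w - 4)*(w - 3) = w^2 - 7*w + 12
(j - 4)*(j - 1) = j^2 - 5*j + 4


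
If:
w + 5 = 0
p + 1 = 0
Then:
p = -1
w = -5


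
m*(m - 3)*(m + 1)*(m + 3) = m^4 + m^3 - 9*m^2 - 9*m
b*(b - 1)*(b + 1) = b^3 - b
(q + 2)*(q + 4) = q^2 + 6*q + 8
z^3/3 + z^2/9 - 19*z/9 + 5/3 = (z/3 + 1)*(z - 5/3)*(z - 1)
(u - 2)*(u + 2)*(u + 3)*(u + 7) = u^4 + 10*u^3 + 17*u^2 - 40*u - 84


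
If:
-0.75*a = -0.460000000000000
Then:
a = 0.61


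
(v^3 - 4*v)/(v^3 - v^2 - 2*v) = (v + 2)/(v + 1)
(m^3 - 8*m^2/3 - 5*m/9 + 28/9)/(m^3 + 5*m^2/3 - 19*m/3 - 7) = (m - 4/3)/(m + 3)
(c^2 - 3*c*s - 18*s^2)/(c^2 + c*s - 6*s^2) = (-c + 6*s)/(-c + 2*s)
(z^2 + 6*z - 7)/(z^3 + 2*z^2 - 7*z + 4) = (z + 7)/(z^2 + 3*z - 4)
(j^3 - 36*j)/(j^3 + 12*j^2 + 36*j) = (j - 6)/(j + 6)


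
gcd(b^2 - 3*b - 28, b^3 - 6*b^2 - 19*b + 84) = b^2 - 3*b - 28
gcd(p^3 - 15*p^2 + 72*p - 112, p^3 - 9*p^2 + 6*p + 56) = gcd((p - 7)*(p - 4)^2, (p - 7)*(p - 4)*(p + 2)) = p^2 - 11*p + 28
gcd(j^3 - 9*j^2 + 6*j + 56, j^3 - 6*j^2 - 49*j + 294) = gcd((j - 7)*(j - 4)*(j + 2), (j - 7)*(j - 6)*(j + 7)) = j - 7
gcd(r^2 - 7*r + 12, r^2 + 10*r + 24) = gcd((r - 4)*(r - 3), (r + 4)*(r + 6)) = 1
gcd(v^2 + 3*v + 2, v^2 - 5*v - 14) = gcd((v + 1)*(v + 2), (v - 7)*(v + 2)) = v + 2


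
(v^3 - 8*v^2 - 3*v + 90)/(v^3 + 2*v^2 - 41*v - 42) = (v^2 - 2*v - 15)/(v^2 + 8*v + 7)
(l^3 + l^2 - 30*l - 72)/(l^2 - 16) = (l^2 - 3*l - 18)/(l - 4)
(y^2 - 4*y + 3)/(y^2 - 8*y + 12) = (y^2 - 4*y + 3)/(y^2 - 8*y + 12)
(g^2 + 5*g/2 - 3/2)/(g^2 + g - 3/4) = 2*(g + 3)/(2*g + 3)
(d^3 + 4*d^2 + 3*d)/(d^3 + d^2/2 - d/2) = 2*(d + 3)/(2*d - 1)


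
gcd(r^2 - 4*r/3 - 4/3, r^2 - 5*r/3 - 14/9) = r + 2/3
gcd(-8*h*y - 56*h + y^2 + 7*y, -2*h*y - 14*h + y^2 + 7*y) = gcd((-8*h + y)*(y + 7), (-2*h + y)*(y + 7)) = y + 7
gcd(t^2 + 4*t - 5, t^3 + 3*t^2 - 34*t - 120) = t + 5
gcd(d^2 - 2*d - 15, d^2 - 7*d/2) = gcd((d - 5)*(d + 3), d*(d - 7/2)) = 1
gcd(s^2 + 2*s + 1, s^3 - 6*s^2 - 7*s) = s + 1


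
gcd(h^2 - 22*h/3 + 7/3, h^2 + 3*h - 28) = 1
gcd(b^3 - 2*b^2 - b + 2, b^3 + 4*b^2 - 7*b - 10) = b^2 - b - 2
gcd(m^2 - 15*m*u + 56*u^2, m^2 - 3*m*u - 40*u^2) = -m + 8*u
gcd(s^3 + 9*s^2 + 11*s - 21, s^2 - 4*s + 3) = s - 1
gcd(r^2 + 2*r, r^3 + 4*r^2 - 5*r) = r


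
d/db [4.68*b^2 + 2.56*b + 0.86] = 9.36*b + 2.56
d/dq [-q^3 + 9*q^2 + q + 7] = -3*q^2 + 18*q + 1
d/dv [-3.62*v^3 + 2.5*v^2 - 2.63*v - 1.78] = -10.86*v^2 + 5.0*v - 2.63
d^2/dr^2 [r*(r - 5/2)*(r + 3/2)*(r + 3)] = 12*r^2 + 12*r - 27/2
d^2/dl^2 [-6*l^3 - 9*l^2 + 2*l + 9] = -36*l - 18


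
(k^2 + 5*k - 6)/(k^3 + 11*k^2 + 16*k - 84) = (k - 1)/(k^2 + 5*k - 14)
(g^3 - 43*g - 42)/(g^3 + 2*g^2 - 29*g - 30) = (g - 7)/(g - 5)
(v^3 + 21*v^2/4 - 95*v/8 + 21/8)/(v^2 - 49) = (8*v^2 - 14*v + 3)/(8*(v - 7))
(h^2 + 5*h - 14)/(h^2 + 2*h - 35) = (h - 2)/(h - 5)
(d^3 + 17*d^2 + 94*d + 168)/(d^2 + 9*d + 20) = (d^2 + 13*d + 42)/(d + 5)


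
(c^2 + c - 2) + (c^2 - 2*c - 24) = 2*c^2 - c - 26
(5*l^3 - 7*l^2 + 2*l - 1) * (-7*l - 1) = -35*l^4 + 44*l^3 - 7*l^2 + 5*l + 1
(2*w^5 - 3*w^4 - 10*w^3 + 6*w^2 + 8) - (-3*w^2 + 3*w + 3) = 2*w^5 - 3*w^4 - 10*w^3 + 9*w^2 - 3*w + 5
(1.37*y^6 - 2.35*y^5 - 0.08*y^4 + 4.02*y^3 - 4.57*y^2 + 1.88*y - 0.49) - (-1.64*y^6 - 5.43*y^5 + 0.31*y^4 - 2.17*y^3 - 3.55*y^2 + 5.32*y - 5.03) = 3.01*y^6 + 3.08*y^5 - 0.39*y^4 + 6.19*y^3 - 1.02*y^2 - 3.44*y + 4.54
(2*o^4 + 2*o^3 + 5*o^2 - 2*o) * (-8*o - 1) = -16*o^5 - 18*o^4 - 42*o^3 + 11*o^2 + 2*o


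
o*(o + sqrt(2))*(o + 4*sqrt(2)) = o^3 + 5*sqrt(2)*o^2 + 8*o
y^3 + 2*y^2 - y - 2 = (y - 1)*(y + 1)*(y + 2)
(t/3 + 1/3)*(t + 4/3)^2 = t^3/3 + 11*t^2/9 + 40*t/27 + 16/27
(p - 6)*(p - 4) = p^2 - 10*p + 24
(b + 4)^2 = b^2 + 8*b + 16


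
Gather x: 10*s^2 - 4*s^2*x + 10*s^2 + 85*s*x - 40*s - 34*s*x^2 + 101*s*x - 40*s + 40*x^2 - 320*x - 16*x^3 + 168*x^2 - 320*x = 20*s^2 - 80*s - 16*x^3 + x^2*(208 - 34*s) + x*(-4*s^2 + 186*s - 640)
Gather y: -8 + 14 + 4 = 10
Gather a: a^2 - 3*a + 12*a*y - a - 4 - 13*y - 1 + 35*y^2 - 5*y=a^2 + a*(12*y - 4) + 35*y^2 - 18*y - 5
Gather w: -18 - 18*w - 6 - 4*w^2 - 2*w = -4*w^2 - 20*w - 24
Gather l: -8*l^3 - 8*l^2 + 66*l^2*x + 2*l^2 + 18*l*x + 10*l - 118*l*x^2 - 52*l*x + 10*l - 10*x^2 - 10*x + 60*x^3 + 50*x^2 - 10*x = -8*l^3 + l^2*(66*x - 6) + l*(-118*x^2 - 34*x + 20) + 60*x^3 + 40*x^2 - 20*x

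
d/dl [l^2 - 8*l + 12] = 2*l - 8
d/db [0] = 0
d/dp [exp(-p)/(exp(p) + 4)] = 2*(-exp(p) - 2)*exp(-p)/(exp(2*p) + 8*exp(p) + 16)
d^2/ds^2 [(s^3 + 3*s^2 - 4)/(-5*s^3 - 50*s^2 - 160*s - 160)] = 2*(7*s - 2)/(5*(s^4 + 16*s^3 + 96*s^2 + 256*s + 256))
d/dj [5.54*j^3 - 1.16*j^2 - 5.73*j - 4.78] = 16.62*j^2 - 2.32*j - 5.73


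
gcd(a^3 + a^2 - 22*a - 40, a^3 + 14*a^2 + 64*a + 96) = a + 4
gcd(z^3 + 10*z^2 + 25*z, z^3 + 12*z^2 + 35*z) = z^2 + 5*z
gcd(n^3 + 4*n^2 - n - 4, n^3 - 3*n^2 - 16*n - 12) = n + 1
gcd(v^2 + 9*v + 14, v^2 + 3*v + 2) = v + 2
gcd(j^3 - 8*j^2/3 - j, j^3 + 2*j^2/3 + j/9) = j^2 + j/3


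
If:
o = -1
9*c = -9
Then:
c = -1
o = -1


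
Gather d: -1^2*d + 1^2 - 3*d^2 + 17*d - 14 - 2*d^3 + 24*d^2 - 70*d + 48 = -2*d^3 + 21*d^2 - 54*d + 35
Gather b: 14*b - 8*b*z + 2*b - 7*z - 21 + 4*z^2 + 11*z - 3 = b*(16 - 8*z) + 4*z^2 + 4*z - 24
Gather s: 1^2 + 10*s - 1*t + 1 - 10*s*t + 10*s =s*(20 - 10*t) - t + 2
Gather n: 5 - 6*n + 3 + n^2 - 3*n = n^2 - 9*n + 8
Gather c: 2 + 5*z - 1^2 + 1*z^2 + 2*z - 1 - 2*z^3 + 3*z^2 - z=-2*z^3 + 4*z^2 + 6*z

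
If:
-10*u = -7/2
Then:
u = 7/20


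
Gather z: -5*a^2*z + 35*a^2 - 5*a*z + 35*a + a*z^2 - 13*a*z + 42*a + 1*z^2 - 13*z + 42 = 35*a^2 + 77*a + z^2*(a + 1) + z*(-5*a^2 - 18*a - 13) + 42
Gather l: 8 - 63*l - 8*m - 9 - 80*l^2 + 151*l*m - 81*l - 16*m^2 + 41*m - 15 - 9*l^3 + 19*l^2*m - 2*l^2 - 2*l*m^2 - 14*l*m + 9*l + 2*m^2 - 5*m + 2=-9*l^3 + l^2*(19*m - 82) + l*(-2*m^2 + 137*m - 135) - 14*m^2 + 28*m - 14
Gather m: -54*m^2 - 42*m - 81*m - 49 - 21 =-54*m^2 - 123*m - 70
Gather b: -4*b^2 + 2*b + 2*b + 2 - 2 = -4*b^2 + 4*b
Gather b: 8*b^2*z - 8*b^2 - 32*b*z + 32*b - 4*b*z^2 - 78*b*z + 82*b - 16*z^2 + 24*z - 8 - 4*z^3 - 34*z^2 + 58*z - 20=b^2*(8*z - 8) + b*(-4*z^2 - 110*z + 114) - 4*z^3 - 50*z^2 + 82*z - 28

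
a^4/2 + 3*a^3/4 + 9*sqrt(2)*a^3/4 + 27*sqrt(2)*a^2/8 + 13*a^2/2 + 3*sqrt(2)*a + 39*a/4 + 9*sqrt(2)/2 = (a/2 + sqrt(2))*(a + 3/2)*(a + sqrt(2))*(a + 3*sqrt(2)/2)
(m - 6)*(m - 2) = m^2 - 8*m + 12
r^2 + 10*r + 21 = (r + 3)*(r + 7)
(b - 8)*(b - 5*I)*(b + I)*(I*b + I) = I*b^4 + 4*b^3 - 7*I*b^3 - 28*b^2 - 3*I*b^2 - 32*b - 35*I*b - 40*I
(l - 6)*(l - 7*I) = l^2 - 6*l - 7*I*l + 42*I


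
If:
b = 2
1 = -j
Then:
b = 2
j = -1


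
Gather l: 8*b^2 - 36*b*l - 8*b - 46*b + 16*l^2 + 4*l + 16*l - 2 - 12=8*b^2 - 54*b + 16*l^2 + l*(20 - 36*b) - 14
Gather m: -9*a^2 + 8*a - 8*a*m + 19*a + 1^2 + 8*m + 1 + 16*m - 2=-9*a^2 + 27*a + m*(24 - 8*a)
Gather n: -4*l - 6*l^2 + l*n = -6*l^2 + l*n - 4*l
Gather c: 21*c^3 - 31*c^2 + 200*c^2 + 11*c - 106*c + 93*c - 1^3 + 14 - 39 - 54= 21*c^3 + 169*c^2 - 2*c - 80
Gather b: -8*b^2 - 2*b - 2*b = -8*b^2 - 4*b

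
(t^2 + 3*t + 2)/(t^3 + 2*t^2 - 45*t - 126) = (t^2 + 3*t + 2)/(t^3 + 2*t^2 - 45*t - 126)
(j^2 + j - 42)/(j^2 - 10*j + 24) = (j + 7)/(j - 4)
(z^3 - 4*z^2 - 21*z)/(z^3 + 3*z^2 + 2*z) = (z^2 - 4*z - 21)/(z^2 + 3*z + 2)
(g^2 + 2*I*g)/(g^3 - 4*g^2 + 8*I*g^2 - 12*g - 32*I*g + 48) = g/(g^2 + g*(-4 + 6*I) - 24*I)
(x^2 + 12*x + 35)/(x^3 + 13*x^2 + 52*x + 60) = (x + 7)/(x^2 + 8*x + 12)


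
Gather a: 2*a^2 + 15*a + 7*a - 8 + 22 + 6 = 2*a^2 + 22*a + 20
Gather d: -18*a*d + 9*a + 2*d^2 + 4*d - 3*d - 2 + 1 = 9*a + 2*d^2 + d*(1 - 18*a) - 1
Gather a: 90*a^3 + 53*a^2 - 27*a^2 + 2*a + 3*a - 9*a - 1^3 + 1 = 90*a^3 + 26*a^2 - 4*a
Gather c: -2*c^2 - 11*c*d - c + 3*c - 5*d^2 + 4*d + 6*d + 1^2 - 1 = -2*c^2 + c*(2 - 11*d) - 5*d^2 + 10*d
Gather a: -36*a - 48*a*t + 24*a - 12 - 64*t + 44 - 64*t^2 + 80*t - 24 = a*(-48*t - 12) - 64*t^2 + 16*t + 8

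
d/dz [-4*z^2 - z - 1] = -8*z - 1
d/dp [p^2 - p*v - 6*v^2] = 2*p - v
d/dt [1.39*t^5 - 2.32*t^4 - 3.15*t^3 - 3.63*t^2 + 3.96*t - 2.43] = 6.95*t^4 - 9.28*t^3 - 9.45*t^2 - 7.26*t + 3.96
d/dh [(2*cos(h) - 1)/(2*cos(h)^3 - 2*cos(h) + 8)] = (3*sin(h)^2 + 3*cos(h) + cos(3*h) - 10)*sin(h)/(2*(sin(h)^2*cos(h) - 4)^2)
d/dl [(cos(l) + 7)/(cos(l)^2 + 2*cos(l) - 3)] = (cos(l)^2 + 14*cos(l) + 17)*sin(l)/(cos(l)^2 + 2*cos(l) - 3)^2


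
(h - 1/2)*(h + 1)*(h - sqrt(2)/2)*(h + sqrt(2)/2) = h^4 + h^3/2 - h^2 - h/4 + 1/4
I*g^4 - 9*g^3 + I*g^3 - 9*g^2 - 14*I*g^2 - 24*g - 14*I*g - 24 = (g + 1)*(g + 4*I)*(g + 6*I)*(I*g + 1)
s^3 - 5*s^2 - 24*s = s*(s - 8)*(s + 3)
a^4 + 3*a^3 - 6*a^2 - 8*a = a*(a - 2)*(a + 1)*(a + 4)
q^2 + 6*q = q*(q + 6)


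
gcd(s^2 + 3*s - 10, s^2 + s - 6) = s - 2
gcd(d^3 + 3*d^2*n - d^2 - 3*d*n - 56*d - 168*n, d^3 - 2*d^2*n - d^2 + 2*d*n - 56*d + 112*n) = d^2 - d - 56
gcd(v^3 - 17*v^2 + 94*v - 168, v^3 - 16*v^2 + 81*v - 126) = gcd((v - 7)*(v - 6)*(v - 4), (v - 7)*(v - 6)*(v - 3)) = v^2 - 13*v + 42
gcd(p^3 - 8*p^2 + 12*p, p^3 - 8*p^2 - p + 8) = 1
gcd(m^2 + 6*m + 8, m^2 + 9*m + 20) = m + 4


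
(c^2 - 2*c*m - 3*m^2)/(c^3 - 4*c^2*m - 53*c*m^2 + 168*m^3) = (c + m)/(c^2 - c*m - 56*m^2)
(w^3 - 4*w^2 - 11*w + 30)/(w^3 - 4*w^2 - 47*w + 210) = (w^2 + w - 6)/(w^2 + w - 42)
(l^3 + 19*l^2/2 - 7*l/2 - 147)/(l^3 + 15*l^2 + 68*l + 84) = (l - 7/2)/(l + 2)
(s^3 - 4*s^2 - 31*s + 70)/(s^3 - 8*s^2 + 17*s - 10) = (s^2 - 2*s - 35)/(s^2 - 6*s + 5)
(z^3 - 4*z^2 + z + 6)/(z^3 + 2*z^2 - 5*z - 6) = (z - 3)/(z + 3)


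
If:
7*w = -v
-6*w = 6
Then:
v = 7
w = -1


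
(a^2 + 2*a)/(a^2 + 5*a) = (a + 2)/(a + 5)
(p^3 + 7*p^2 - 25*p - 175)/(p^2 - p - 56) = (p^2 - 25)/(p - 8)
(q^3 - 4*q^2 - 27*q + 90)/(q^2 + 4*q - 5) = (q^2 - 9*q + 18)/(q - 1)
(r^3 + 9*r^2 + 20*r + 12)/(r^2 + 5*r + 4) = (r^2 + 8*r + 12)/(r + 4)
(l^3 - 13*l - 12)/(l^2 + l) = l - 1 - 12/l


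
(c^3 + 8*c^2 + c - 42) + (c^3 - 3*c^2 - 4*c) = 2*c^3 + 5*c^2 - 3*c - 42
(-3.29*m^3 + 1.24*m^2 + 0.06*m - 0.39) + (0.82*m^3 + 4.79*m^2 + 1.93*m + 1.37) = -2.47*m^3 + 6.03*m^2 + 1.99*m + 0.98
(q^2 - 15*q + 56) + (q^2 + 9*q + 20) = 2*q^2 - 6*q + 76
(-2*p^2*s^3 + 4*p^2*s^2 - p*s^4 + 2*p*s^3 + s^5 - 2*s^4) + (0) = -2*p^2*s^3 + 4*p^2*s^2 - p*s^4 + 2*p*s^3 + s^5 - 2*s^4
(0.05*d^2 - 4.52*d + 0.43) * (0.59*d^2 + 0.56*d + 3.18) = 0.0295*d^4 - 2.6388*d^3 - 2.1185*d^2 - 14.1328*d + 1.3674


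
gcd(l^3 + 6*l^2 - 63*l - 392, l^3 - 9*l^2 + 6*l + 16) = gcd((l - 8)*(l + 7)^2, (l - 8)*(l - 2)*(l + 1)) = l - 8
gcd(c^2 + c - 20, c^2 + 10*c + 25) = c + 5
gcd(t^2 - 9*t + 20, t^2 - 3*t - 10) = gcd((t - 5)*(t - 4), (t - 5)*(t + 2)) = t - 5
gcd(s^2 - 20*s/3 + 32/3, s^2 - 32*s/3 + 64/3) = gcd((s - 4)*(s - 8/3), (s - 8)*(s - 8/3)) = s - 8/3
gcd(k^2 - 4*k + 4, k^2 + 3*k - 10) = k - 2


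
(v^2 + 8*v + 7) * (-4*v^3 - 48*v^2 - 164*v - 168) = -4*v^5 - 80*v^4 - 576*v^3 - 1816*v^2 - 2492*v - 1176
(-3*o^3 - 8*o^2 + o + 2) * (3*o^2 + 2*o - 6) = -9*o^5 - 30*o^4 + 5*o^3 + 56*o^2 - 2*o - 12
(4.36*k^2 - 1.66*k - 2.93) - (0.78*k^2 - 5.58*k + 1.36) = 3.58*k^2 + 3.92*k - 4.29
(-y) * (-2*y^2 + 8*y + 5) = 2*y^3 - 8*y^2 - 5*y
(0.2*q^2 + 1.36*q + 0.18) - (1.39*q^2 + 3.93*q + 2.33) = -1.19*q^2 - 2.57*q - 2.15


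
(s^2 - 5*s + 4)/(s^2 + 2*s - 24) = (s - 1)/(s + 6)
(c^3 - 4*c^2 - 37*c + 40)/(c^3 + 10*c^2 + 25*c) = (c^2 - 9*c + 8)/(c*(c + 5))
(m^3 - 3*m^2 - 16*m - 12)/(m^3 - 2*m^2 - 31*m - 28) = (m^2 - 4*m - 12)/(m^2 - 3*m - 28)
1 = 1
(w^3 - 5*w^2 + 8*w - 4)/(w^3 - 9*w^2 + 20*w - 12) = (w - 2)/(w - 6)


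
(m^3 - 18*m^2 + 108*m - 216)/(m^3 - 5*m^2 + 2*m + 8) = (m^3 - 18*m^2 + 108*m - 216)/(m^3 - 5*m^2 + 2*m + 8)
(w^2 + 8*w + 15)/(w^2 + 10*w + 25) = (w + 3)/(w + 5)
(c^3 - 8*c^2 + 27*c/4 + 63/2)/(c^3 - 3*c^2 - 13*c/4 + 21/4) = (c - 6)/(c - 1)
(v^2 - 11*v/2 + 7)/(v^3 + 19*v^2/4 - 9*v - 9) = 2*(2*v - 7)/(4*v^2 + 27*v + 18)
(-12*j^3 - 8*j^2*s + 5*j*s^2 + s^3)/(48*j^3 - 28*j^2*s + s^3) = (j + s)/(-4*j + s)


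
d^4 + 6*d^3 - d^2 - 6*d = d*(d - 1)*(d + 1)*(d + 6)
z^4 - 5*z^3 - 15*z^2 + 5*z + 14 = (z - 7)*(z - 1)*(z + 1)*(z + 2)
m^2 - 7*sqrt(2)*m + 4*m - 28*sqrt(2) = (m + 4)*(m - 7*sqrt(2))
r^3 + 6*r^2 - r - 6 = (r - 1)*(r + 1)*(r + 6)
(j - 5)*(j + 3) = j^2 - 2*j - 15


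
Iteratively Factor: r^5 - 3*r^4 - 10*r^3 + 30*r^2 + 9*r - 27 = (r - 3)*(r^4 - 10*r^2 + 9) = (r - 3)*(r + 1)*(r^3 - r^2 - 9*r + 9) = (r - 3)*(r + 1)*(r + 3)*(r^2 - 4*r + 3) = (r - 3)^2*(r + 1)*(r + 3)*(r - 1)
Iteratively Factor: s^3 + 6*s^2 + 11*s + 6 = (s + 2)*(s^2 + 4*s + 3) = (s + 2)*(s + 3)*(s + 1)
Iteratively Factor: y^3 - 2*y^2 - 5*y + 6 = (y - 3)*(y^2 + y - 2) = (y - 3)*(y + 2)*(y - 1)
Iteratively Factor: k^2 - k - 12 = (k - 4)*(k + 3)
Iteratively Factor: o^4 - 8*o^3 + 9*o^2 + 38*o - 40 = (o - 5)*(o^3 - 3*o^2 - 6*o + 8) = (o - 5)*(o + 2)*(o^2 - 5*o + 4) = (o - 5)*(o - 4)*(o + 2)*(o - 1)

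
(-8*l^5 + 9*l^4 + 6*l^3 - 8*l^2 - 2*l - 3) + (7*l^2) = -8*l^5 + 9*l^4 + 6*l^3 - l^2 - 2*l - 3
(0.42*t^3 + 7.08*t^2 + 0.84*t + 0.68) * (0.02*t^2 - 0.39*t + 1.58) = 0.0084*t^5 - 0.0222*t^4 - 2.0808*t^3 + 10.8724*t^2 + 1.062*t + 1.0744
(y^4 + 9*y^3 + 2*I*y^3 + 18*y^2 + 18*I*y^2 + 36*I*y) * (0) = 0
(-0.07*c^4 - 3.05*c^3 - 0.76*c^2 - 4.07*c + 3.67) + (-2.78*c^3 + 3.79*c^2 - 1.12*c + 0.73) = -0.07*c^4 - 5.83*c^3 + 3.03*c^2 - 5.19*c + 4.4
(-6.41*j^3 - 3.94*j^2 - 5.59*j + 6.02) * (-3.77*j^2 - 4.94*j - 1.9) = 24.1657*j^5 + 46.5192*j^4 + 52.7169*j^3 + 12.4052*j^2 - 19.1178*j - 11.438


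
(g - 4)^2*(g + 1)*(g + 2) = g^4 - 5*g^3 - 6*g^2 + 32*g + 32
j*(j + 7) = j^2 + 7*j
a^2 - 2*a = a*(a - 2)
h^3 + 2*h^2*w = h^2*(h + 2*w)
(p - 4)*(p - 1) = p^2 - 5*p + 4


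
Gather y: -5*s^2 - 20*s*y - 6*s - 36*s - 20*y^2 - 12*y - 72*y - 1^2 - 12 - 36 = -5*s^2 - 42*s - 20*y^2 + y*(-20*s - 84) - 49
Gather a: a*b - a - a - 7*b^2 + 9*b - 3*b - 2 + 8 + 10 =a*(b - 2) - 7*b^2 + 6*b + 16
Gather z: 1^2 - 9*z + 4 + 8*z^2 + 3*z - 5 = 8*z^2 - 6*z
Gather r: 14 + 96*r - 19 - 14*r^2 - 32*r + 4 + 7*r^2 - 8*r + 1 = -7*r^2 + 56*r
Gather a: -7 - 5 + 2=-10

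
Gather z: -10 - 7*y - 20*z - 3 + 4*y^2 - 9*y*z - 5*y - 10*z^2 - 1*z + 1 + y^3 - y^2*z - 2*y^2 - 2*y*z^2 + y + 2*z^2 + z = y^3 + 2*y^2 - 11*y + z^2*(-2*y - 8) + z*(-y^2 - 9*y - 20) - 12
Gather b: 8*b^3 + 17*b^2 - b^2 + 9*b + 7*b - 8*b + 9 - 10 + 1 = 8*b^3 + 16*b^2 + 8*b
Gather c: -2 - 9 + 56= 45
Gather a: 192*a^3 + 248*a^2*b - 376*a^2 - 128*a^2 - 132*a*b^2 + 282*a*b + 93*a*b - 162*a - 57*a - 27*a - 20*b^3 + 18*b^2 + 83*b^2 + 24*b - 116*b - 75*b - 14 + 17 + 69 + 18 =192*a^3 + a^2*(248*b - 504) + a*(-132*b^2 + 375*b - 246) - 20*b^3 + 101*b^2 - 167*b + 90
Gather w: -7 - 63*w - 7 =-63*w - 14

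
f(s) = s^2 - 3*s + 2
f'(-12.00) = -27.00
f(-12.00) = 182.00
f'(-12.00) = -27.00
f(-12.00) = 182.00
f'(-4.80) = -12.60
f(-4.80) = 39.44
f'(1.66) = 0.32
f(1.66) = -0.22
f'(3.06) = 3.12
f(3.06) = 2.18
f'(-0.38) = -3.76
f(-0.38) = 3.28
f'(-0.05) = -3.10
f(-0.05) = 2.15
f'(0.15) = -2.70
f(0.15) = 1.57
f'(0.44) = -2.12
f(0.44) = 0.87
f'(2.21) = 1.42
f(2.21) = 0.25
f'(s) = 2*s - 3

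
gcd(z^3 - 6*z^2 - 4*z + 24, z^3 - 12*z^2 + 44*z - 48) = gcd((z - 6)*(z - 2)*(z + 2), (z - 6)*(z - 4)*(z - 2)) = z^2 - 8*z + 12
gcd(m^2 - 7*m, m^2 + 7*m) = m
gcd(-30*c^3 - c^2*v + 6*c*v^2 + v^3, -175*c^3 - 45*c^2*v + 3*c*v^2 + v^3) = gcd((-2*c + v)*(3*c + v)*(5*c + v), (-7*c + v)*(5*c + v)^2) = 5*c + v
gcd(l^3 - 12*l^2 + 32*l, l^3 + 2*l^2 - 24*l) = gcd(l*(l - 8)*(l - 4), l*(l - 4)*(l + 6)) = l^2 - 4*l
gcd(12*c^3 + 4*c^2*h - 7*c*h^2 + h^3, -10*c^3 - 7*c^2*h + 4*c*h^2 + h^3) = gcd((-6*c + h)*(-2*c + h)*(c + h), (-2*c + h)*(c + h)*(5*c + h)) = 2*c^2 + c*h - h^2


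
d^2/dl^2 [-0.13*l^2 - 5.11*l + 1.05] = -0.260000000000000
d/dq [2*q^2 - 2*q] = 4*q - 2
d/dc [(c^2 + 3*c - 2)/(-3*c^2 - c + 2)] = 4*(2*c^2 - 2*c + 1)/(9*c^4 + 6*c^3 - 11*c^2 - 4*c + 4)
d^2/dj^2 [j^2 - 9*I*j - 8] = 2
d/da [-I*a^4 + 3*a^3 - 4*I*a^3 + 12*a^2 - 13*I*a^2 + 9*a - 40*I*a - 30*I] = -4*I*a^3 + a^2*(9 - 12*I) + a*(24 - 26*I) + 9 - 40*I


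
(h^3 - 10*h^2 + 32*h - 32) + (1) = h^3 - 10*h^2 + 32*h - 31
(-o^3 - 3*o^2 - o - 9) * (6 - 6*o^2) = 6*o^5 + 18*o^4 + 36*o^2 - 6*o - 54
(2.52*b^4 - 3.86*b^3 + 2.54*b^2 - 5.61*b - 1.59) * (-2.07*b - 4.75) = -5.2164*b^5 - 3.9798*b^4 + 13.0772*b^3 - 0.452299999999999*b^2 + 29.9388*b + 7.5525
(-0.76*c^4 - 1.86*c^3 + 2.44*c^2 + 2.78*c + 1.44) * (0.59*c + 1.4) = -0.4484*c^5 - 2.1614*c^4 - 1.1644*c^3 + 5.0562*c^2 + 4.7416*c + 2.016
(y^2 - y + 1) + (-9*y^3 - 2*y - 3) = -9*y^3 + y^2 - 3*y - 2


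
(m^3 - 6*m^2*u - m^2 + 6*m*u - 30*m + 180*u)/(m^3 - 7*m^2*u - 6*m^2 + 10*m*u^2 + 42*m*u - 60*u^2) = (m^2 - 6*m*u + 5*m - 30*u)/(m^2 - 7*m*u + 10*u^2)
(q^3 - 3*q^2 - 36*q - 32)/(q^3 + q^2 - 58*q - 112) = (q^2 + 5*q + 4)/(q^2 + 9*q + 14)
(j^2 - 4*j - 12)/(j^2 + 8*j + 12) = (j - 6)/(j + 6)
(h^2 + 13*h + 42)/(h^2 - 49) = (h + 6)/(h - 7)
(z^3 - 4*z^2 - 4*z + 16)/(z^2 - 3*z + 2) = (z^2 - 2*z - 8)/(z - 1)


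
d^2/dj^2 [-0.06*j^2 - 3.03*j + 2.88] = -0.120000000000000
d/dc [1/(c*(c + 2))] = 2*(-c - 1)/(c^2*(c^2 + 4*c + 4))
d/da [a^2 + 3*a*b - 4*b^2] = 2*a + 3*b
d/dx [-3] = 0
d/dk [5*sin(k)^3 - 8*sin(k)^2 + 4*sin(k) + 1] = (15*sin(k)^2 - 16*sin(k) + 4)*cos(k)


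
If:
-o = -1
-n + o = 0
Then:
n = 1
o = 1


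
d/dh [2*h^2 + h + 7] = 4*h + 1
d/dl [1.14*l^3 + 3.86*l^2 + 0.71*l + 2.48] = 3.42*l^2 + 7.72*l + 0.71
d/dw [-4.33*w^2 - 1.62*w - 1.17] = -8.66*w - 1.62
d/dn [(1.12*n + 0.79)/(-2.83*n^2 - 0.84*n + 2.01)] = (3.1696*n^2 + 4.4714*n + 2.9148)/(8.0089*n^4 + 4.7544*n^3 - 10.671*n^2 - 3.3768*n + 4.0401)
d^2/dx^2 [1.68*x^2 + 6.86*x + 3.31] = 3.36000000000000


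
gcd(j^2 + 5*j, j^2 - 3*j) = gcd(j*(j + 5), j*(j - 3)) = j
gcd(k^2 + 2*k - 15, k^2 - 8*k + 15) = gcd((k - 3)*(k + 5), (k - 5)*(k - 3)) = k - 3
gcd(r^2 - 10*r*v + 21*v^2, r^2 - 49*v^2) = r - 7*v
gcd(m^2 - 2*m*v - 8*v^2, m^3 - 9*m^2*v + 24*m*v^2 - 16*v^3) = -m + 4*v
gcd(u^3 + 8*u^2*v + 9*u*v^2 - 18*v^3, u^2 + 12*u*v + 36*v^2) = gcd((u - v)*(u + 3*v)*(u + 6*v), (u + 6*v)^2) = u + 6*v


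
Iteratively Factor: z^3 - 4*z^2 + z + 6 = (z + 1)*(z^2 - 5*z + 6) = (z - 2)*(z + 1)*(z - 3)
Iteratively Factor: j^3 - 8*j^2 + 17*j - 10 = (j - 2)*(j^2 - 6*j + 5) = (j - 5)*(j - 2)*(j - 1)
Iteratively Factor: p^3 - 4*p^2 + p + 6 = (p - 3)*(p^2 - p - 2) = (p - 3)*(p + 1)*(p - 2)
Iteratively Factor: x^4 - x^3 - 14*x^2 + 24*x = (x)*(x^3 - x^2 - 14*x + 24) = x*(x + 4)*(x^2 - 5*x + 6) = x*(x - 2)*(x + 4)*(x - 3)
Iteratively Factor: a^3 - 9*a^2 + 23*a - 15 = (a - 5)*(a^2 - 4*a + 3) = (a - 5)*(a - 3)*(a - 1)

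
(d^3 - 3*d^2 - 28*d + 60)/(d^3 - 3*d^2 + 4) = (d^2 - d - 30)/(d^2 - d - 2)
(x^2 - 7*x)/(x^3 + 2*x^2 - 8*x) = (x - 7)/(x^2 + 2*x - 8)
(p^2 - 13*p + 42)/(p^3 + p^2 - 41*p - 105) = (p - 6)/(p^2 + 8*p + 15)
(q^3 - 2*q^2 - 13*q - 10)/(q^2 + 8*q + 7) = (q^2 - 3*q - 10)/(q + 7)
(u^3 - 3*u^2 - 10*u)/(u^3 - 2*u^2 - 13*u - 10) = u/(u + 1)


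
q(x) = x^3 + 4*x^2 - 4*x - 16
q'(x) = 3*x^2 + 8*x - 4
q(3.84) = 84.25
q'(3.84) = 70.96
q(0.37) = -16.88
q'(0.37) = -0.63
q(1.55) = -8.87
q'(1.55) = 15.61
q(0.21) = -16.65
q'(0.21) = -2.19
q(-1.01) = -8.91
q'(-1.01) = -9.02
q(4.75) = 162.42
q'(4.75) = 101.69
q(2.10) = 2.50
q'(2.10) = 26.03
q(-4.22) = -3.04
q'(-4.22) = 15.67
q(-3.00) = 5.00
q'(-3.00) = -1.00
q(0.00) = -16.00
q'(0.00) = -4.00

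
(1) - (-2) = 3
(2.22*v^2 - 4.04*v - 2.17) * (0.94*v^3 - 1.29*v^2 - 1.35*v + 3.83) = 2.0868*v^5 - 6.6614*v^4 + 0.1748*v^3 + 16.7559*v^2 - 12.5437*v - 8.3111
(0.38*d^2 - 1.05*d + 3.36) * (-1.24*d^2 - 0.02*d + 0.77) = -0.4712*d^4 + 1.2944*d^3 - 3.8528*d^2 - 0.8757*d + 2.5872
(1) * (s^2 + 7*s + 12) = s^2 + 7*s + 12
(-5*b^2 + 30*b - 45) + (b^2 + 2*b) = -4*b^2 + 32*b - 45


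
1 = 1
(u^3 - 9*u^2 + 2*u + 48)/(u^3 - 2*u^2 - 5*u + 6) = (u - 8)/(u - 1)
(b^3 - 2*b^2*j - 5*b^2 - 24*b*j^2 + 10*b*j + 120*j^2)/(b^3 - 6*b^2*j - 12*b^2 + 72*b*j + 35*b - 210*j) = (b + 4*j)/(b - 7)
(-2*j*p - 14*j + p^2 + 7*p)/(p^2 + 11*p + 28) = (-2*j + p)/(p + 4)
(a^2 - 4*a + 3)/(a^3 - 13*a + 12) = 1/(a + 4)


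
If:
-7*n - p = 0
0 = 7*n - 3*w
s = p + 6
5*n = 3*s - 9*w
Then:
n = 18/47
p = -126/47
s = 156/47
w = 42/47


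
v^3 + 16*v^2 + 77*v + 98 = (v + 2)*(v + 7)^2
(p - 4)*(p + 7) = p^2 + 3*p - 28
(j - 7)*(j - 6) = j^2 - 13*j + 42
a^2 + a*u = a*(a + u)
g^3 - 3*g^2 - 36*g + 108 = (g - 6)*(g - 3)*(g + 6)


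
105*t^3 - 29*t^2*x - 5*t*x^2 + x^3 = (-7*t + x)*(-3*t + x)*(5*t + x)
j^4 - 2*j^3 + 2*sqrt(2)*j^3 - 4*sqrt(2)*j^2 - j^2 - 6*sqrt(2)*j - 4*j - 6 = (j - 3)*(j + 1)*(j + sqrt(2))^2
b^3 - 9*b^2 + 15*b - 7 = (b - 7)*(b - 1)^2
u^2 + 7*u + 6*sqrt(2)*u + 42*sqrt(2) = (u + 7)*(u + 6*sqrt(2))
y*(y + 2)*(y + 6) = y^3 + 8*y^2 + 12*y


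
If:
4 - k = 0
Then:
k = 4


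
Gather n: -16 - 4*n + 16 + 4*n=0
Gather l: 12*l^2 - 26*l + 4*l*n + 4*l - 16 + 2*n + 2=12*l^2 + l*(4*n - 22) + 2*n - 14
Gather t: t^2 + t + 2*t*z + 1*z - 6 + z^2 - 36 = t^2 + t*(2*z + 1) + z^2 + z - 42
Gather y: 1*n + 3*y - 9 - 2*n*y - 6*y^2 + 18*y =n - 6*y^2 + y*(21 - 2*n) - 9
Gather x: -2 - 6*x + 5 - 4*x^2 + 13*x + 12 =-4*x^2 + 7*x + 15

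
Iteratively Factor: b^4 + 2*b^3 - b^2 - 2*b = (b)*(b^3 + 2*b^2 - b - 2) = b*(b + 1)*(b^2 + b - 2) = b*(b + 1)*(b + 2)*(b - 1)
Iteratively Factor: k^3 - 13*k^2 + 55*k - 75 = (k - 3)*(k^2 - 10*k + 25) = (k - 5)*(k - 3)*(k - 5)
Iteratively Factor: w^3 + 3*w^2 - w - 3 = (w + 1)*(w^2 + 2*w - 3) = (w - 1)*(w + 1)*(w + 3)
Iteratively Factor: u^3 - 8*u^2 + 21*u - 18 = (u - 3)*(u^2 - 5*u + 6) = (u - 3)*(u - 2)*(u - 3)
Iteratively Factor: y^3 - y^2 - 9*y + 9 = (y + 3)*(y^2 - 4*y + 3) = (y - 1)*(y + 3)*(y - 3)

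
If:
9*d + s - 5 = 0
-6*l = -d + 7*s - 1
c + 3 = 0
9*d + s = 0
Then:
No Solution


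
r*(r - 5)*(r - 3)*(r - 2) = r^4 - 10*r^3 + 31*r^2 - 30*r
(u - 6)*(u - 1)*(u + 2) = u^3 - 5*u^2 - 8*u + 12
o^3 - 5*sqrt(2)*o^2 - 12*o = o*(o - 6*sqrt(2))*(o + sqrt(2))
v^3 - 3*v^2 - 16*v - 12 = (v - 6)*(v + 1)*(v + 2)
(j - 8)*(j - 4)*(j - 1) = j^3 - 13*j^2 + 44*j - 32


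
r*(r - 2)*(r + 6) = r^3 + 4*r^2 - 12*r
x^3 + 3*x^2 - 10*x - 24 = (x - 3)*(x + 2)*(x + 4)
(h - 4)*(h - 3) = h^2 - 7*h + 12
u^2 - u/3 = u*(u - 1/3)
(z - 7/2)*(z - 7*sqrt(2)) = z^2 - 7*sqrt(2)*z - 7*z/2 + 49*sqrt(2)/2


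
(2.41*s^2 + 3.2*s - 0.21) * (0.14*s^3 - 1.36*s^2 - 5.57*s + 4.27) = 0.3374*s^5 - 2.8296*s^4 - 17.8051*s^3 - 7.2477*s^2 + 14.8337*s - 0.8967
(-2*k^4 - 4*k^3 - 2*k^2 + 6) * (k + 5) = -2*k^5 - 14*k^4 - 22*k^3 - 10*k^2 + 6*k + 30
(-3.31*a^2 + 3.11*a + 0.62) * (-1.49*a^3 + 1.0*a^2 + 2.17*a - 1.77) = 4.9319*a^5 - 7.9439*a^4 - 4.9965*a^3 + 13.2274*a^2 - 4.1593*a - 1.0974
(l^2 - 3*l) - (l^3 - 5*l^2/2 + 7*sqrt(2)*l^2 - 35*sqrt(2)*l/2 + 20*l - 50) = -l^3 - 7*sqrt(2)*l^2 + 7*l^2/2 - 23*l + 35*sqrt(2)*l/2 + 50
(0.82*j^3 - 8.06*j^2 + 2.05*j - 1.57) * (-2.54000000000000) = -2.0828*j^3 + 20.4724*j^2 - 5.207*j + 3.9878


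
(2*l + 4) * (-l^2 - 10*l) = -2*l^3 - 24*l^2 - 40*l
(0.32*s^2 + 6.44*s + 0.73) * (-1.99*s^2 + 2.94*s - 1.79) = -0.6368*s^4 - 11.8748*s^3 + 16.9081*s^2 - 9.3814*s - 1.3067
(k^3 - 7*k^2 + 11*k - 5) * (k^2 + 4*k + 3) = k^5 - 3*k^4 - 14*k^3 + 18*k^2 + 13*k - 15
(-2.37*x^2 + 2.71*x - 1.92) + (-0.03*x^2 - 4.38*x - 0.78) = -2.4*x^2 - 1.67*x - 2.7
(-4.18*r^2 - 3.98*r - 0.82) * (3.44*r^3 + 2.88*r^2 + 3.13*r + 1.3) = -14.3792*r^5 - 25.7296*r^4 - 27.3666*r^3 - 20.253*r^2 - 7.7406*r - 1.066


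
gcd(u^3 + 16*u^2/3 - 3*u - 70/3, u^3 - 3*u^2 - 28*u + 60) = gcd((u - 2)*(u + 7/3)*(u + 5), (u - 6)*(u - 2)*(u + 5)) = u^2 + 3*u - 10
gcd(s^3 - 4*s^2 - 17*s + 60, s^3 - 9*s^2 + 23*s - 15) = s^2 - 8*s + 15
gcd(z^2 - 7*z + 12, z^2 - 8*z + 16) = z - 4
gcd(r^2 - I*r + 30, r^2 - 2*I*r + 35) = r + 5*I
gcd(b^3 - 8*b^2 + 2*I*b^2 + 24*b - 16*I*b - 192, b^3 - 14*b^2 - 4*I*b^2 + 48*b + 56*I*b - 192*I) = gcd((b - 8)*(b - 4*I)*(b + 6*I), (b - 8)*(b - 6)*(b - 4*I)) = b^2 + b*(-8 - 4*I) + 32*I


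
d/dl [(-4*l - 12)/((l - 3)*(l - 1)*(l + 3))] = 8*(l - 2)/((l - 3)^2*(l - 1)^2)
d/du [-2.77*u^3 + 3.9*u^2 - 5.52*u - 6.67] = -8.31*u^2 + 7.8*u - 5.52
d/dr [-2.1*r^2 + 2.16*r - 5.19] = 2.16 - 4.2*r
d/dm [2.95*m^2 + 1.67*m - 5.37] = 5.9*m + 1.67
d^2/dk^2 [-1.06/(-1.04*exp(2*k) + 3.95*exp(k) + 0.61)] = ((4.187 - 4.4096*exp(k))*(-1.04*exp(2*k) + 3.95*exp(k) + 0.61) - 1.06*(2.08*exp(k) - 3.95)*(4.16*exp(k) - 7.9)*exp(k))*exp(k)/(-1.04*exp(2*k) + 3.95*exp(k) + 0.61)^3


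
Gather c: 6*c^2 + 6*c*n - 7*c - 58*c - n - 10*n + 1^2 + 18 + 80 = 6*c^2 + c*(6*n - 65) - 11*n + 99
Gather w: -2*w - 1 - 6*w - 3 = -8*w - 4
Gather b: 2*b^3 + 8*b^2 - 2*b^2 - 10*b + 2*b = 2*b^3 + 6*b^2 - 8*b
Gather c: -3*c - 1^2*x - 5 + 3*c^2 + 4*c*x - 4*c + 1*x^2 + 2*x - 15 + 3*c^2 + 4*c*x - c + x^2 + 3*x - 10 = 6*c^2 + c*(8*x - 8) + 2*x^2 + 4*x - 30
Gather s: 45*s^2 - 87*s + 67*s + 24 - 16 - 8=45*s^2 - 20*s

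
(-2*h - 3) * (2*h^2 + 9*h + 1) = -4*h^3 - 24*h^2 - 29*h - 3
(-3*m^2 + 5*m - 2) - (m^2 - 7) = -4*m^2 + 5*m + 5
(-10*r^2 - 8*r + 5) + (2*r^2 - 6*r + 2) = -8*r^2 - 14*r + 7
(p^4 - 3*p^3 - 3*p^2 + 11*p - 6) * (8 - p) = -p^5 + 11*p^4 - 21*p^3 - 35*p^2 + 94*p - 48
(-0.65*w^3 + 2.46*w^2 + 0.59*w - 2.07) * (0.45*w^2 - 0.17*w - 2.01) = -0.2925*w^5 + 1.2175*w^4 + 1.1538*w^3 - 5.9764*w^2 - 0.834*w + 4.1607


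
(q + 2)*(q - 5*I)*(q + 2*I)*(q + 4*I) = q^4 + 2*q^3 + I*q^3 + 22*q^2 + 2*I*q^2 + 44*q + 40*I*q + 80*I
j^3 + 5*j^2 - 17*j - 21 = (j - 3)*(j + 1)*(j + 7)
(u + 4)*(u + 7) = u^2 + 11*u + 28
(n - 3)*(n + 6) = n^2 + 3*n - 18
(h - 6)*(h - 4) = h^2 - 10*h + 24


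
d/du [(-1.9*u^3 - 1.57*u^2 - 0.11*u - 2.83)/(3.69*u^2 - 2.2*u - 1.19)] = (-7.011*u^4 + 8.36*u^3 + 10.6429*u^2 + 24.622*u - 6.0951)/(13.6161*u^4 - 16.236*u^3 - 3.9422*u^2 + 5.236*u + 1.4161)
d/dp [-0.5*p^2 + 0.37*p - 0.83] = 0.37 - 1.0*p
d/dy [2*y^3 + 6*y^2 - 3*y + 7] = 6*y^2 + 12*y - 3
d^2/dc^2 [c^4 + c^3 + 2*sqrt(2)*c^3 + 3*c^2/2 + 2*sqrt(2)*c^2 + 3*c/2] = 12*c^2 + 6*c + 12*sqrt(2)*c + 3 + 4*sqrt(2)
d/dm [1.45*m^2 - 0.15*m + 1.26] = 2.9*m - 0.15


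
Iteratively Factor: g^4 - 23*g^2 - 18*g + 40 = (g + 4)*(g^3 - 4*g^2 - 7*g + 10) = (g - 1)*(g + 4)*(g^2 - 3*g - 10) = (g - 5)*(g - 1)*(g + 4)*(g + 2)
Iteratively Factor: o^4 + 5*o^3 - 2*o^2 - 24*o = (o + 3)*(o^3 + 2*o^2 - 8*o) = (o + 3)*(o + 4)*(o^2 - 2*o) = (o - 2)*(o + 3)*(o + 4)*(o)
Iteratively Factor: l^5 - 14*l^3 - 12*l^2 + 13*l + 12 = (l + 1)*(l^4 - l^3 - 13*l^2 + l + 12) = (l + 1)^2*(l^3 - 2*l^2 - 11*l + 12) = (l - 1)*(l + 1)^2*(l^2 - l - 12) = (l - 4)*(l - 1)*(l + 1)^2*(l + 3)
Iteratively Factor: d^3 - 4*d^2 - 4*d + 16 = (d + 2)*(d^2 - 6*d + 8) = (d - 4)*(d + 2)*(d - 2)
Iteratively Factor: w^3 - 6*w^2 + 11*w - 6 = (w - 2)*(w^2 - 4*w + 3) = (w - 2)*(w - 1)*(w - 3)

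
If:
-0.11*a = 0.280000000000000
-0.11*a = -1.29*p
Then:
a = -2.55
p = -0.22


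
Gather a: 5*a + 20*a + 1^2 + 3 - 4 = 25*a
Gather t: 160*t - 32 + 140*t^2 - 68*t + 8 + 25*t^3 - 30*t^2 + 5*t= 25*t^3 + 110*t^2 + 97*t - 24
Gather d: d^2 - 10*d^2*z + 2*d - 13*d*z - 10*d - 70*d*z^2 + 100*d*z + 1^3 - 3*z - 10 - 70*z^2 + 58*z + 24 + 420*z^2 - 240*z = d^2*(1 - 10*z) + d*(-70*z^2 + 87*z - 8) + 350*z^2 - 185*z + 15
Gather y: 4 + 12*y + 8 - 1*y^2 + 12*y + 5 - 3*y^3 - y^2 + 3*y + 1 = -3*y^3 - 2*y^2 + 27*y + 18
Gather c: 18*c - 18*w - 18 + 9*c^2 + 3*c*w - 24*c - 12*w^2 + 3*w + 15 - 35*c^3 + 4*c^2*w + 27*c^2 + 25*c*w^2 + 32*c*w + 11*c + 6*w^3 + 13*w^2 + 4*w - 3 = -35*c^3 + c^2*(4*w + 36) + c*(25*w^2 + 35*w + 5) + 6*w^3 + w^2 - 11*w - 6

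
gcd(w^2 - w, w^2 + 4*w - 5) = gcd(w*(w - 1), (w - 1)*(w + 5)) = w - 1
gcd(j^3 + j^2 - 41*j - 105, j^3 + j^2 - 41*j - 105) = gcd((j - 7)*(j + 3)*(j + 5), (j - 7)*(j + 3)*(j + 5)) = j^3 + j^2 - 41*j - 105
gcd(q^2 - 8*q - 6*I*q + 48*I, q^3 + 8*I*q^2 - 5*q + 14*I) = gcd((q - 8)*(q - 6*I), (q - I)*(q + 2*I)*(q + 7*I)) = 1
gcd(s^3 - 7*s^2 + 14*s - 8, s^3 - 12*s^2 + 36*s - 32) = s - 2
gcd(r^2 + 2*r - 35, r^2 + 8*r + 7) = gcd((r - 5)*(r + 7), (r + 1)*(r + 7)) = r + 7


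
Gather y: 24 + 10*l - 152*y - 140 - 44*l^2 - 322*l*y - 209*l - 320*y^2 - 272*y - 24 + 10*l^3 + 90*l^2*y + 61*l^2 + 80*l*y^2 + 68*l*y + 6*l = 10*l^3 + 17*l^2 - 193*l + y^2*(80*l - 320) + y*(90*l^2 - 254*l - 424) - 140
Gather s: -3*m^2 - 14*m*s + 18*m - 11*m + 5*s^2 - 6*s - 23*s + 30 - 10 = -3*m^2 + 7*m + 5*s^2 + s*(-14*m - 29) + 20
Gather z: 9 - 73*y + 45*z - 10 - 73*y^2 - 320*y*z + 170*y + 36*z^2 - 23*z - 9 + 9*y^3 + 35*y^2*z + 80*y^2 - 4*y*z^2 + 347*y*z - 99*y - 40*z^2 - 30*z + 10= 9*y^3 + 7*y^2 - 2*y + z^2*(-4*y - 4) + z*(35*y^2 + 27*y - 8)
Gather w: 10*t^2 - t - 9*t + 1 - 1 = 10*t^2 - 10*t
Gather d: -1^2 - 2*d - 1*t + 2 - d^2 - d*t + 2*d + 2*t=-d^2 - d*t + t + 1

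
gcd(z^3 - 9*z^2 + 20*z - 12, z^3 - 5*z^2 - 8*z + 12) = z^2 - 7*z + 6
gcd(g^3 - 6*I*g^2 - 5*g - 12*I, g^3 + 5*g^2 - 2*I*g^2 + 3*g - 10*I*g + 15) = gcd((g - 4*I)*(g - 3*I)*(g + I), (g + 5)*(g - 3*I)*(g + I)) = g^2 - 2*I*g + 3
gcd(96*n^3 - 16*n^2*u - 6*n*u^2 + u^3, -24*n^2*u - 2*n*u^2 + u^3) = -24*n^2 - 2*n*u + u^2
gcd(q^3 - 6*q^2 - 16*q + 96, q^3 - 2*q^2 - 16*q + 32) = q^2 - 16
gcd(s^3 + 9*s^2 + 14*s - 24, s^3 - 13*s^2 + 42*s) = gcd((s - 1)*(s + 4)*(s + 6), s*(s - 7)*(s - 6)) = 1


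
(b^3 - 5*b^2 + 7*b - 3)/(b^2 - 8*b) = (b^3 - 5*b^2 + 7*b - 3)/(b*(b - 8))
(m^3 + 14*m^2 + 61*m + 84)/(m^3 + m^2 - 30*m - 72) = (m + 7)/(m - 6)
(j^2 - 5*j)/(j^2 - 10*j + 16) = j*(j - 5)/(j^2 - 10*j + 16)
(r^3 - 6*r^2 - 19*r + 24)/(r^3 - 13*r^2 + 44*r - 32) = (r + 3)/(r - 4)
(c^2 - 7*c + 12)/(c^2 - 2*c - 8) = (c - 3)/(c + 2)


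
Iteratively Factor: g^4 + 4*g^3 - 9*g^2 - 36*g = (g + 4)*(g^3 - 9*g) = (g - 3)*(g + 4)*(g^2 + 3*g) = g*(g - 3)*(g + 4)*(g + 3)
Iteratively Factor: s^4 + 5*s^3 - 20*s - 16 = (s - 2)*(s^3 + 7*s^2 + 14*s + 8) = (s - 2)*(s + 4)*(s^2 + 3*s + 2) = (s - 2)*(s + 2)*(s + 4)*(s + 1)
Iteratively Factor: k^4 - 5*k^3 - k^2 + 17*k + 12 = (k + 1)*(k^3 - 6*k^2 + 5*k + 12) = (k - 4)*(k + 1)*(k^2 - 2*k - 3) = (k - 4)*(k - 3)*(k + 1)*(k + 1)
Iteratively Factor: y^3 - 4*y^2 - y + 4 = (y + 1)*(y^2 - 5*y + 4) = (y - 4)*(y + 1)*(y - 1)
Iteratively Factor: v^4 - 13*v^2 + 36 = (v - 3)*(v^3 + 3*v^2 - 4*v - 12) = (v - 3)*(v - 2)*(v^2 + 5*v + 6) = (v - 3)*(v - 2)*(v + 3)*(v + 2)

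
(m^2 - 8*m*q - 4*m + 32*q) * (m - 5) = m^3 - 8*m^2*q - 9*m^2 + 72*m*q + 20*m - 160*q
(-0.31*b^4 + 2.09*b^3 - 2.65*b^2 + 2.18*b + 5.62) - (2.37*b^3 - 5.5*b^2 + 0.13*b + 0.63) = -0.31*b^4 - 0.28*b^3 + 2.85*b^2 + 2.05*b + 4.99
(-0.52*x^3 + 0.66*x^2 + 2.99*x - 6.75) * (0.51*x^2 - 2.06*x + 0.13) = -0.2652*x^5 + 1.4078*x^4 + 0.0976999999999999*x^3 - 9.5161*x^2 + 14.2937*x - 0.8775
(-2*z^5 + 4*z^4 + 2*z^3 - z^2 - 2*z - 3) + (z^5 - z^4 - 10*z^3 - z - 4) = -z^5 + 3*z^4 - 8*z^3 - z^2 - 3*z - 7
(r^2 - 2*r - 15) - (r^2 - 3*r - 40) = r + 25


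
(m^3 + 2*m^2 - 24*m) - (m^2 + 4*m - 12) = m^3 + m^2 - 28*m + 12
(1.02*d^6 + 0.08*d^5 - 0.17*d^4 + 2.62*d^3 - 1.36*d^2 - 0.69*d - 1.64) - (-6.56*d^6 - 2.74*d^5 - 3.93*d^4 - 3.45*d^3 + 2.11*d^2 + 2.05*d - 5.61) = 7.58*d^6 + 2.82*d^5 + 3.76*d^4 + 6.07*d^3 - 3.47*d^2 - 2.74*d + 3.97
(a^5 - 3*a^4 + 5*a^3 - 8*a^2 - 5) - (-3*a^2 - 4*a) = a^5 - 3*a^4 + 5*a^3 - 5*a^2 + 4*a - 5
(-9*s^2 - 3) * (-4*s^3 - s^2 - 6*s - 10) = 36*s^5 + 9*s^4 + 66*s^3 + 93*s^2 + 18*s + 30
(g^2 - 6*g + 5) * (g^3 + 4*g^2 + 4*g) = g^5 - 2*g^4 - 15*g^3 - 4*g^2 + 20*g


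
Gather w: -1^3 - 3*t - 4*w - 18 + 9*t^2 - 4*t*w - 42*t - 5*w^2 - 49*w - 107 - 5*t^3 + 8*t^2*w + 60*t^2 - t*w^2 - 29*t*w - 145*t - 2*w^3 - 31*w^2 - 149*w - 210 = -5*t^3 + 69*t^2 - 190*t - 2*w^3 + w^2*(-t - 36) + w*(8*t^2 - 33*t - 202) - 336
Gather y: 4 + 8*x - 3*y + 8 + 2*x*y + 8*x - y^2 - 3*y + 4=16*x - y^2 + y*(2*x - 6) + 16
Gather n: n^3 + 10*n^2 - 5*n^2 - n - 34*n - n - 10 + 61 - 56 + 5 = n^3 + 5*n^2 - 36*n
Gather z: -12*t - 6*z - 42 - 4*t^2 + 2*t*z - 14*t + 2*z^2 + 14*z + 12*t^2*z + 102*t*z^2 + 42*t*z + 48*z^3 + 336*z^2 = -4*t^2 - 26*t + 48*z^3 + z^2*(102*t + 338) + z*(12*t^2 + 44*t + 8) - 42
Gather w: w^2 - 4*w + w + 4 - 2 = w^2 - 3*w + 2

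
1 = 1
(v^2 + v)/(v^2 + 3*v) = (v + 1)/(v + 3)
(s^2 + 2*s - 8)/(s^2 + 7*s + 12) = (s - 2)/(s + 3)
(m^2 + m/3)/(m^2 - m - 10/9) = 3*m*(3*m + 1)/(9*m^2 - 9*m - 10)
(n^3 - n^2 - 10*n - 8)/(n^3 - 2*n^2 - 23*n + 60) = (n^2 + 3*n + 2)/(n^2 + 2*n - 15)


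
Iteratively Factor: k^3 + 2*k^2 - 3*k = (k + 3)*(k^2 - k) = (k - 1)*(k + 3)*(k)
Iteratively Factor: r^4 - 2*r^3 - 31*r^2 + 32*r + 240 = (r - 5)*(r^3 + 3*r^2 - 16*r - 48) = (r - 5)*(r + 4)*(r^2 - r - 12) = (r - 5)*(r + 3)*(r + 4)*(r - 4)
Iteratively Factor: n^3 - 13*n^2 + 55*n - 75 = (n - 5)*(n^2 - 8*n + 15) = (n - 5)^2*(n - 3)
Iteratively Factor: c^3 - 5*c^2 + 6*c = (c - 2)*(c^2 - 3*c) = c*(c - 2)*(c - 3)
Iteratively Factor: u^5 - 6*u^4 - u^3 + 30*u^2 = (u + 2)*(u^4 - 8*u^3 + 15*u^2) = u*(u + 2)*(u^3 - 8*u^2 + 15*u) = u*(u - 3)*(u + 2)*(u^2 - 5*u) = u*(u - 5)*(u - 3)*(u + 2)*(u)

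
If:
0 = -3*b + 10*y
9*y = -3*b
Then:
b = 0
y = 0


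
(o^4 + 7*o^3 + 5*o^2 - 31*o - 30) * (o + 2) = o^5 + 9*o^4 + 19*o^3 - 21*o^2 - 92*o - 60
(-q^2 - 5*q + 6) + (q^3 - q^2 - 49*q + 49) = q^3 - 2*q^2 - 54*q + 55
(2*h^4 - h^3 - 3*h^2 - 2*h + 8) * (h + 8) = 2*h^5 + 15*h^4 - 11*h^3 - 26*h^2 - 8*h + 64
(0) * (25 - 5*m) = 0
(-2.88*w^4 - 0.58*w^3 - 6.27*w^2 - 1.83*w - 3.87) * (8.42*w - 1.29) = -24.2496*w^5 - 1.1684*w^4 - 52.0452*w^3 - 7.3203*w^2 - 30.2247*w + 4.9923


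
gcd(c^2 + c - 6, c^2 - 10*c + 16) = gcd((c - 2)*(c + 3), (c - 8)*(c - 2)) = c - 2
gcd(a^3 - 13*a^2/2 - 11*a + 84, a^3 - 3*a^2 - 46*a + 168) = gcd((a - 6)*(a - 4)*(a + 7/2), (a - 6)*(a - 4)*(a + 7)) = a^2 - 10*a + 24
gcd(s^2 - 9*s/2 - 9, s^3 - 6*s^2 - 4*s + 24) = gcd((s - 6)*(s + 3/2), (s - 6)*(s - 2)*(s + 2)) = s - 6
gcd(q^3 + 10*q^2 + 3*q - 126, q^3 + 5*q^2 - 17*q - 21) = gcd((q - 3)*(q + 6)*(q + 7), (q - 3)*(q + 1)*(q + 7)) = q^2 + 4*q - 21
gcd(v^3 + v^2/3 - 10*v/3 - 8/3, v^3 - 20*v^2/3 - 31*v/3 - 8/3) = v + 1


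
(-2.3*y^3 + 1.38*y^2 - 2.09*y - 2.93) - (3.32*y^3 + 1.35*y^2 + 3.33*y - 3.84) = -5.62*y^3 + 0.0299999999999998*y^2 - 5.42*y + 0.91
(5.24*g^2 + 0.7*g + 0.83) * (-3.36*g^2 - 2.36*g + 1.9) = -17.6064*g^4 - 14.7184*g^3 + 5.5152*g^2 - 0.6288*g + 1.577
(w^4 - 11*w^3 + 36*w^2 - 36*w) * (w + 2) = w^5 - 9*w^4 + 14*w^3 + 36*w^2 - 72*w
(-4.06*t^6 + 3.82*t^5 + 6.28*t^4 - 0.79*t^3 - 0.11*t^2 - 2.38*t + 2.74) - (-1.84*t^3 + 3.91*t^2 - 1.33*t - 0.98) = -4.06*t^6 + 3.82*t^5 + 6.28*t^4 + 1.05*t^3 - 4.02*t^2 - 1.05*t + 3.72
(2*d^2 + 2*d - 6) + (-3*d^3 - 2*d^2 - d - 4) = -3*d^3 + d - 10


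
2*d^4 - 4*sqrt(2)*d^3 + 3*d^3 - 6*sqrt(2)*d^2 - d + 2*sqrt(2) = (d - 1/2)*(d - 2*sqrt(2))*(sqrt(2)*d + sqrt(2))^2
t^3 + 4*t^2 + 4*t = t*(t + 2)^2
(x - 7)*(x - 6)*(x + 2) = x^3 - 11*x^2 + 16*x + 84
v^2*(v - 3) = v^3 - 3*v^2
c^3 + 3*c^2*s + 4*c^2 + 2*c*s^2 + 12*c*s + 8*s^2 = (c + 4)*(c + s)*(c + 2*s)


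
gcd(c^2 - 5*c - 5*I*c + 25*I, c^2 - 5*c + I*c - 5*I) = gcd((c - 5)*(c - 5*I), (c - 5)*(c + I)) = c - 5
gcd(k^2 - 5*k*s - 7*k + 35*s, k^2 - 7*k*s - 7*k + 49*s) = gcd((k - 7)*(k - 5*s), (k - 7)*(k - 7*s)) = k - 7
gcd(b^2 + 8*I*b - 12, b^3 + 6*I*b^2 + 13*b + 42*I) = b + 2*I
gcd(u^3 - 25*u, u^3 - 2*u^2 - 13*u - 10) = u - 5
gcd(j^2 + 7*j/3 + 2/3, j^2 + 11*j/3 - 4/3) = 1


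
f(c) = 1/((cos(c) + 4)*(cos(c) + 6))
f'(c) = sin(c)/((cos(c) + 4)*(cos(c) + 6)^2) + sin(c)/((cos(c) + 4)^2*(cos(c) + 6))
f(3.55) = 0.06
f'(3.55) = -0.01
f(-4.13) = 0.05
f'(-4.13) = 0.02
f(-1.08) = 0.03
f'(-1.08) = -0.01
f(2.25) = 0.06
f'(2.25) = 0.02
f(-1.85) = 0.05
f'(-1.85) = -0.02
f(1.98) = 0.05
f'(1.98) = 0.02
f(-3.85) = 0.06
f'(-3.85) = 0.02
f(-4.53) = 0.05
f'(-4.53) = 0.02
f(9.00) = 0.06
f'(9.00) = 0.01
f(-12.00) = 0.03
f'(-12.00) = 0.01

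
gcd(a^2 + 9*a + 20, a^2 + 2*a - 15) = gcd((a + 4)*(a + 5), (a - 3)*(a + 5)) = a + 5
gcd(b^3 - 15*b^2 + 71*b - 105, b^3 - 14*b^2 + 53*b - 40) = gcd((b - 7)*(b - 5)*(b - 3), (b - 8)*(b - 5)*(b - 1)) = b - 5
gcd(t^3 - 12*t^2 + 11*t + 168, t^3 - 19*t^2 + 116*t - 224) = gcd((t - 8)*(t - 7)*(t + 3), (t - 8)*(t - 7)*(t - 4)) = t^2 - 15*t + 56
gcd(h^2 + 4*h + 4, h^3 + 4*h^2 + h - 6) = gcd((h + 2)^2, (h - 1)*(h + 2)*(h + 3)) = h + 2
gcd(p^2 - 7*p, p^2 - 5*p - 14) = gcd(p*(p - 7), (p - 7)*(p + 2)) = p - 7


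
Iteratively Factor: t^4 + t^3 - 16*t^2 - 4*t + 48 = (t - 2)*(t^3 + 3*t^2 - 10*t - 24) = (t - 3)*(t - 2)*(t^2 + 6*t + 8) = (t - 3)*(t - 2)*(t + 4)*(t + 2)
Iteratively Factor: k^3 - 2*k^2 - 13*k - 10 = (k - 5)*(k^2 + 3*k + 2) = (k - 5)*(k + 2)*(k + 1)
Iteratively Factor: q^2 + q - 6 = (q + 3)*(q - 2)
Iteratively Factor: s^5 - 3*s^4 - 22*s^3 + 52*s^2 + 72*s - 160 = (s + 2)*(s^4 - 5*s^3 - 12*s^2 + 76*s - 80) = (s - 2)*(s + 2)*(s^3 - 3*s^2 - 18*s + 40) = (s - 2)^2*(s + 2)*(s^2 - s - 20) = (s - 5)*(s - 2)^2*(s + 2)*(s + 4)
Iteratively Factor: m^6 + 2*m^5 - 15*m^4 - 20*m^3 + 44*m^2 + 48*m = (m - 2)*(m^5 + 4*m^4 - 7*m^3 - 34*m^2 - 24*m) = (m - 3)*(m - 2)*(m^4 + 7*m^3 + 14*m^2 + 8*m) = (m - 3)*(m - 2)*(m + 2)*(m^3 + 5*m^2 + 4*m) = m*(m - 3)*(m - 2)*(m + 2)*(m^2 + 5*m + 4) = m*(m - 3)*(m - 2)*(m + 1)*(m + 2)*(m + 4)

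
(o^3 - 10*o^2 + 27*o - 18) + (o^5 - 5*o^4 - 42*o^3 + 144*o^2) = o^5 - 5*o^4 - 41*o^3 + 134*o^2 + 27*o - 18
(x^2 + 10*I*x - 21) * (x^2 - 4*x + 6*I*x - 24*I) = x^4 - 4*x^3 + 16*I*x^3 - 81*x^2 - 64*I*x^2 + 324*x - 126*I*x + 504*I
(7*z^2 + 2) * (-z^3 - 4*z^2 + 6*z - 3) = -7*z^5 - 28*z^4 + 40*z^3 - 29*z^2 + 12*z - 6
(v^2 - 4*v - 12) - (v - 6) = v^2 - 5*v - 6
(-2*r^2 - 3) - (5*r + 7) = -2*r^2 - 5*r - 10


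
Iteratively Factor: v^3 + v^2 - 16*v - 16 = (v - 4)*(v^2 + 5*v + 4) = (v - 4)*(v + 1)*(v + 4)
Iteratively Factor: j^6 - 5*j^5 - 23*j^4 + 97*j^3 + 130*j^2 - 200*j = (j + 4)*(j^5 - 9*j^4 + 13*j^3 + 45*j^2 - 50*j) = (j - 1)*(j + 4)*(j^4 - 8*j^3 + 5*j^2 + 50*j) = (j - 1)*(j + 2)*(j + 4)*(j^3 - 10*j^2 + 25*j) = (j - 5)*(j - 1)*(j + 2)*(j + 4)*(j^2 - 5*j) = (j - 5)^2*(j - 1)*(j + 2)*(j + 4)*(j)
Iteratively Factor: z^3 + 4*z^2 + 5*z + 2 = (z + 1)*(z^2 + 3*z + 2) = (z + 1)^2*(z + 2)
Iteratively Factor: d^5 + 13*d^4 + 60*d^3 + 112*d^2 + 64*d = (d + 4)*(d^4 + 9*d^3 + 24*d^2 + 16*d) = (d + 4)^2*(d^3 + 5*d^2 + 4*d) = d*(d + 4)^2*(d^2 + 5*d + 4) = d*(d + 1)*(d + 4)^2*(d + 4)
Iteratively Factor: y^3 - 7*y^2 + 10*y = (y - 5)*(y^2 - 2*y) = (y - 5)*(y - 2)*(y)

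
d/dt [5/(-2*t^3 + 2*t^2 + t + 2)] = 5*(6*t^2 - 4*t - 1)/(-2*t^3 + 2*t^2 + t + 2)^2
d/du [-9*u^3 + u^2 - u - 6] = -27*u^2 + 2*u - 1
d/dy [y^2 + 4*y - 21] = 2*y + 4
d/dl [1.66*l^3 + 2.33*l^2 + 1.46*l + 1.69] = 4.98*l^2 + 4.66*l + 1.46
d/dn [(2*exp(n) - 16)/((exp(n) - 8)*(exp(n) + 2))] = -2*exp(n)/(exp(2*n) + 4*exp(n) + 4)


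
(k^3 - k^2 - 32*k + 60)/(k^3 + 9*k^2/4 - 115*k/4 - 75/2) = 4*(k - 2)/(4*k + 5)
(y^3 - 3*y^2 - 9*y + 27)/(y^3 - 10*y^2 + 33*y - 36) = (y + 3)/(y - 4)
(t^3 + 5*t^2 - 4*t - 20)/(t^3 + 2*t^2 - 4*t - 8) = (t + 5)/(t + 2)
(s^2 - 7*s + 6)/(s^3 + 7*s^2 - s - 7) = (s - 6)/(s^2 + 8*s + 7)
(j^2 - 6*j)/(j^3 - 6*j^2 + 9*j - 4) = j*(j - 6)/(j^3 - 6*j^2 + 9*j - 4)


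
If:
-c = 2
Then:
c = -2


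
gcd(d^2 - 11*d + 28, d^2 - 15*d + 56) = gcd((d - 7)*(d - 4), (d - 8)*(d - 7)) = d - 7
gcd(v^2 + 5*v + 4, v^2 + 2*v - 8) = v + 4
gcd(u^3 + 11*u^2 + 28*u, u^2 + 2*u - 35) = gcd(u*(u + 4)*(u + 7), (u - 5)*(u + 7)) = u + 7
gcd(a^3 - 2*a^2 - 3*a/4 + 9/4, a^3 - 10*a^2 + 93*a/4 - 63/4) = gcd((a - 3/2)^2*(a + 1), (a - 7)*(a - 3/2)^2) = a^2 - 3*a + 9/4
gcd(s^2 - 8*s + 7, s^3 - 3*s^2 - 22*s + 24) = s - 1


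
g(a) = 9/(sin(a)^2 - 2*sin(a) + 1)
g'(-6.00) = 46.19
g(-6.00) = 17.33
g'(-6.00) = 46.19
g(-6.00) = 17.33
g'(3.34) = -10.29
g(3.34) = 6.28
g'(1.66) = -25511540.89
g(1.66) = 569308.35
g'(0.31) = 51.08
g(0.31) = 18.64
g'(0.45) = 89.85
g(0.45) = 28.19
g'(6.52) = 39.02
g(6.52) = 15.36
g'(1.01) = 2664.19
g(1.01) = 383.62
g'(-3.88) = -381.10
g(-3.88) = 84.23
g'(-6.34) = 15.23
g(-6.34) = 8.06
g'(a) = 9*(-2*sin(a)*cos(a) + 2*cos(a))/(sin(a)^2 - 2*sin(a) + 1)^2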